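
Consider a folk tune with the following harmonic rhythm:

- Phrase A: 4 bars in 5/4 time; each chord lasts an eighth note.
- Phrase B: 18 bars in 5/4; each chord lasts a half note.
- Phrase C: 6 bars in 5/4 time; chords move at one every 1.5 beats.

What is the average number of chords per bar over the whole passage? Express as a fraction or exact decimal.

3.75 chords per bar

A: 4 bars of 5 beats is 20 beats; at 0.5 beats each that's 40 chords.
B: 18 bars of 5 beats is 90 beats; at 2 beats each that's 45 chords.
C: 6 bars of 5 beats is 30 beats; at 1.5 beats each that's 20 chords.
Overall: 105 chords over 28 bars → 105/28 = 3.75 chords per bar.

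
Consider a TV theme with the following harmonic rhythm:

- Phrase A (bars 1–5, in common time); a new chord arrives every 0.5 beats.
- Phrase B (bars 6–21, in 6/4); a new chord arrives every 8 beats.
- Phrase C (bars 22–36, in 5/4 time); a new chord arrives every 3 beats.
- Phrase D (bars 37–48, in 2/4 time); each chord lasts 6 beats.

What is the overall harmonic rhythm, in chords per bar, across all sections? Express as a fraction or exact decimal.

A: 5 bars of 4 beats is 20 beats; at 0.5 beats each that's 40 chords.
B: 16 bars of 6 beats is 96 beats; at 8 beats each that's 12 chords.
C: 15 bars of 5 beats is 75 beats; at 3 beats each that's 25 chords.
D: 12 bars of 2 beats is 24 beats; at 6 beats each that's 4 chords.
Overall: 81 chords over 48 bars → 81/48 = 27/16 chords per bar.

27/16 chords per bar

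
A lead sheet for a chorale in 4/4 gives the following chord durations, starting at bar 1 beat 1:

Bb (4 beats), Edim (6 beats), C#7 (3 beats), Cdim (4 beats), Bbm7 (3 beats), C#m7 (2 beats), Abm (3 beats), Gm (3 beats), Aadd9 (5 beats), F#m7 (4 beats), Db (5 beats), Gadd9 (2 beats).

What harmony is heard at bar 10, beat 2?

Db

Beat 2 of bar 10 is beat (10−1)×4 + 2 = 38 overall.
Running totals: Bb ends at 4, Edim ends at 10, C#7 ends at 13, Cdim ends at 17, Bbm7 ends at 20, C#m7 ends at 22, Abm ends at 25, Gm ends at 28, Aadd9 ends at 33, F#m7 ends at 37, Db ends at 42.
Beat 38 falls within Db.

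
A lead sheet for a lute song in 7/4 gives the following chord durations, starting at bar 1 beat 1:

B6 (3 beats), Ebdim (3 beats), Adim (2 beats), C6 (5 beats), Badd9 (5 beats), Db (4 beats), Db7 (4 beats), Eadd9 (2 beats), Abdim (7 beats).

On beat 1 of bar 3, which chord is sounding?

Beat 1 of bar 3 is beat (3−1)×7 + 1 = 15 overall.
Running totals: B6 ends at 3, Ebdim ends at 6, Adim ends at 8, C6 ends at 13, Badd9 ends at 18.
Beat 15 falls within Badd9.

Badd9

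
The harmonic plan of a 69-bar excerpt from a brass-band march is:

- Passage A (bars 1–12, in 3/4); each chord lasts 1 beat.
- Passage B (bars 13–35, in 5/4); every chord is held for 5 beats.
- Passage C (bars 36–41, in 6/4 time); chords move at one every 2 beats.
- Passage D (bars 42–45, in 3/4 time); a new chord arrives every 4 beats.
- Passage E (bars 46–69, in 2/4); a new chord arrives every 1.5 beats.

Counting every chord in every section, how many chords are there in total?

A: 12 bars × 3 beats = 36 beats; 1 beat/chord → 36 chords.
B: 23 bars × 5 beats = 115 beats; 5 beats/chord → 23 chords.
C: 6 bars × 6 beats = 36 beats; 2 beats/chord → 18 chords.
D: 4 bars × 3 beats = 12 beats; 4 beats/chord → 3 chords.
E: 24 bars × 2 beats = 48 beats; 1.5 beats/chord → 32 chords.
Total: 36 + 23 + 18 + 3 + 32 = 112.

112 chords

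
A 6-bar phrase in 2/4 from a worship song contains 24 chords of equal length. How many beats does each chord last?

0.5 beats

6 bars × 2 beats/bar = 12 beats total.
12 beats ÷ 24 chords = 0.5 beats per chord.
(That is an eighth note.)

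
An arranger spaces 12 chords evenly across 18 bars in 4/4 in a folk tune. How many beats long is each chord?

18 bars × 4 beats/bar = 72 beats total.
72 beats ÷ 12 chords = 6 beats per chord.

6 beats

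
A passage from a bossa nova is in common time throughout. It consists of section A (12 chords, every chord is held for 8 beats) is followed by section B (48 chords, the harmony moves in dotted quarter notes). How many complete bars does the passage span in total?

A: 12 × 8 = 96 beats = 24 bars.
B: 48 × 1.5 = 72 beats = 18 bars.
Total: 24 + 18 = 42 bars.

42 bars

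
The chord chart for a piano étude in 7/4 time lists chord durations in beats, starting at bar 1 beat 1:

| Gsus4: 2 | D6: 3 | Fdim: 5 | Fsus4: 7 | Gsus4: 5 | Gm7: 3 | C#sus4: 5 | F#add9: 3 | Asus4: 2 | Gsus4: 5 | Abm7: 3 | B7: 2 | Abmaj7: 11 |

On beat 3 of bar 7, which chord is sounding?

B7

Beat 3 of bar 7 is beat (7−1)×7 + 3 = 45 overall.
Running totals: Gsus4 ends at 2, D6 ends at 5, Fdim ends at 10, Fsus4 ends at 17, Gsus4 ends at 22, Gm7 ends at 25, C#sus4 ends at 30, F#add9 ends at 33, Asus4 ends at 35, Gsus4 ends at 40, Abm7 ends at 43, B7 ends at 45.
Beat 45 falls within B7.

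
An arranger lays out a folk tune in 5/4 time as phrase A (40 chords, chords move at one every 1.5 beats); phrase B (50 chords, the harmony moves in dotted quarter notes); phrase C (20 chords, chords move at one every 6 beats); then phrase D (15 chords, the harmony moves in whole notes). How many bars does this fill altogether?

63 bars

A: 40 × 1.5 = 60 beats = 12 bars.
B: 50 × 1.5 = 75 beats = 15 bars.
C: 20 × 6 = 120 beats = 24 bars.
D: 15 × 4 = 60 beats = 12 bars.
Total: 12 + 15 + 24 + 12 = 63 bars.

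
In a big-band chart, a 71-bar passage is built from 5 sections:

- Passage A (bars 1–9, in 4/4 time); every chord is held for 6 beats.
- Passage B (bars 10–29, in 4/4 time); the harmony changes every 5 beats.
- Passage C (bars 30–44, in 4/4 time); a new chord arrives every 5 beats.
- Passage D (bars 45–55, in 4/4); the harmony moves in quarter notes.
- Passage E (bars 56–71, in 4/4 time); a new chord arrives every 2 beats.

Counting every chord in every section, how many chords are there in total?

110 chords

A: 9 bars × 4 beats = 36 beats; 6 beats/chord → 6 chords.
B: 20 bars × 4 beats = 80 beats; 5 beats/chord → 16 chords.
C: 15 bars × 4 beats = 60 beats; 5 beats/chord → 12 chords.
D: 11 bars × 4 beats = 44 beats; 1 beat/chord → 44 chords.
E: 16 bars × 4 beats = 64 beats; 2 beats/chord → 32 chords.
Total: 6 + 16 + 12 + 44 + 32 = 110.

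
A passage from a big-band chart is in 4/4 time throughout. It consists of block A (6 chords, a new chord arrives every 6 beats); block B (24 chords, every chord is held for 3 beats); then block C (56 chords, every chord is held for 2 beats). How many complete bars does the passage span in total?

A: 6 × 6 = 36 beats = 9 bars.
B: 24 × 3 = 72 beats = 18 bars.
C: 56 × 2 = 112 beats = 28 bars.
Total: 9 + 18 + 28 = 55 bars.

55 bars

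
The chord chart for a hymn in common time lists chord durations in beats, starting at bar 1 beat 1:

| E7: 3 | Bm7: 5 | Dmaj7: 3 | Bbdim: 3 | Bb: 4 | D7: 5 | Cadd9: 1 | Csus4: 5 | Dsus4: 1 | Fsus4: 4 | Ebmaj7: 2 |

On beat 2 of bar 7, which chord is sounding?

Beat 2 of bar 7 is beat (7−1)×4 + 2 = 26 overall.
Running totals: E7 ends at 3, Bm7 ends at 8, Dmaj7 ends at 11, Bbdim ends at 14, Bb ends at 18, D7 ends at 23, Cadd9 ends at 24, Csus4 ends at 29.
Beat 26 falls within Csus4.

Csus4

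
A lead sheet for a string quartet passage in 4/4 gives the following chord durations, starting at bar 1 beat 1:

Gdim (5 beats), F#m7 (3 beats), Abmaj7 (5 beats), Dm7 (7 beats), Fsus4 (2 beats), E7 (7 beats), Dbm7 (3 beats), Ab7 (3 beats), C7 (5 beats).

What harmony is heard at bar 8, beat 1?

E7

Beat 1 of bar 8 is beat (8−1)×4 + 1 = 29 overall.
Running totals: Gdim ends at 5, F#m7 ends at 8, Abmaj7 ends at 13, Dm7 ends at 20, Fsus4 ends at 22, E7 ends at 29.
Beat 29 falls within E7.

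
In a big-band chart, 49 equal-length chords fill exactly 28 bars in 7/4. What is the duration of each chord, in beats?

4 beats

28 bars × 7 beats/bar = 196 beats total.
196 beats ÷ 49 chords = 4 beats per chord.
(That is a whole note.)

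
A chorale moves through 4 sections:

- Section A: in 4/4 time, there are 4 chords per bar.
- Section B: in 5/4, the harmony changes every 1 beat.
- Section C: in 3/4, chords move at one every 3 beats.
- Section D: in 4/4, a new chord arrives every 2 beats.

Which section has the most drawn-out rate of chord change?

Section C

A: 4/1 = 4 chords/bar.
B: 5/1 = 5 chords/bar.
C: 3/3 = 1 chord/bar.
D: 4/2 = 2 chords/bar.
Slowest is C at 1 chords/bar.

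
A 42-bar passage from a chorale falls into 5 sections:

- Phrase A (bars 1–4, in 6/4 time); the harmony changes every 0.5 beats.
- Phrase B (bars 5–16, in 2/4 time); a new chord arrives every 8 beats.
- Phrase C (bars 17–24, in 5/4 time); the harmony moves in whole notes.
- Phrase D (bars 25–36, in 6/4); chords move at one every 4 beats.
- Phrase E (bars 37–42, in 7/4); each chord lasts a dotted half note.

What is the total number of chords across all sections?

A: 4·6 = 24 beats, 24/0.5 = 48 chords.
B: 12·2 = 24 beats, 24/8 = 3 chords.
C: 8·5 = 40 beats, 40/4 = 10 chords.
D: 12·6 = 72 beats, 72/4 = 18 chords.
E: 6·7 = 42 beats, 42/3 = 14 chords.
Total: 48 + 3 + 10 + 18 + 14 = 93.

93 chords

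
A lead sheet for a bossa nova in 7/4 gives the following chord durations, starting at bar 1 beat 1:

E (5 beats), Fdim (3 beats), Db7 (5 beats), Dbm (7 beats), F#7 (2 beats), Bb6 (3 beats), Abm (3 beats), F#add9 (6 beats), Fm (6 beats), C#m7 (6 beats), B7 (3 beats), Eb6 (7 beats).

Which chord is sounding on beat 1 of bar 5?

Beat 1 of bar 5 is beat (5−1)×7 + 1 = 29 overall.
Running totals: E ends at 5, Fdim ends at 8, Db7 ends at 13, Dbm ends at 20, F#7 ends at 22, Bb6 ends at 25, Abm ends at 28, F#add9 ends at 34.
Beat 29 falls within F#add9.

F#add9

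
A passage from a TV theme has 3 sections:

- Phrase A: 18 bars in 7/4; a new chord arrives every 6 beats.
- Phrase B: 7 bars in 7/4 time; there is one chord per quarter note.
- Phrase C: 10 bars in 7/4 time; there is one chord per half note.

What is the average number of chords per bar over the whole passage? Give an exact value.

3 chords per bar

A: 18 bars of 7 beats is 126 beats; at 6 beats each that's 21 chords.
B: 7 bars of 7 beats is 49 beats; at 1 beat each that's 49 chords.
C: 10 bars of 7 beats is 70 beats; at 2 beats each that's 35 chords.
Overall: 105 chords over 35 bars → 105/35 = 3 chords per bar.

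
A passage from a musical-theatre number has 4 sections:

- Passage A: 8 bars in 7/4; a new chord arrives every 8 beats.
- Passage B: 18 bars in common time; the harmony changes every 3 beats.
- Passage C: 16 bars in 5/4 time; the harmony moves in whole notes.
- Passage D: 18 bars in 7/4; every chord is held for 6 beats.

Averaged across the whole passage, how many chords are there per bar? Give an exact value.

1.2 chords per bar

A: 8 × 7 = 56 beats ÷ 8 = 7 chords.
B: 18 × 4 = 72 beats ÷ 3 = 24 chords.
C: 16 × 5 = 80 beats ÷ 4 = 20 chords.
D: 18 × 7 = 126 beats ÷ 6 = 21 chords.
Overall: 72 chords over 60 bars → 72/60 = 1.2 chords per bar.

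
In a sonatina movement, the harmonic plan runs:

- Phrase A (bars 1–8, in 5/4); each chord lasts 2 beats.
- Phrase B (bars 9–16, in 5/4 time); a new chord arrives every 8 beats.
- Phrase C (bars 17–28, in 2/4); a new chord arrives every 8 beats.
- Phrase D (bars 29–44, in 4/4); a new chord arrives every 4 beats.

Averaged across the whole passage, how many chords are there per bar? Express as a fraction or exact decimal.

A: 8 × 5 = 40 beats ÷ 2 = 20 chords.
B: 8 × 5 = 40 beats ÷ 8 = 5 chords.
C: 12 × 2 = 24 beats ÷ 8 = 3 chords.
D: 16 × 4 = 64 beats ÷ 4 = 16 chords.
Overall: 44 chords over 44 bars → 44/44 = 1 chords per bar.

1 chords per bar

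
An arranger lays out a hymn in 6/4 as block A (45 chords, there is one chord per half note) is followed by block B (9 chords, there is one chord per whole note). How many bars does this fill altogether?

21 bars

A: 45 × 2 = 90 beats = 15 bars.
B: 9 × 4 = 36 beats = 6 bars.
Total: 15 + 6 = 21 bars.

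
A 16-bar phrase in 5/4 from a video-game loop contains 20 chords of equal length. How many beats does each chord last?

16 bars × 5 beats/bar = 80 beats total.
80 beats ÷ 20 chords = 4 beats per chord.
(That is a whole note.)

4 beats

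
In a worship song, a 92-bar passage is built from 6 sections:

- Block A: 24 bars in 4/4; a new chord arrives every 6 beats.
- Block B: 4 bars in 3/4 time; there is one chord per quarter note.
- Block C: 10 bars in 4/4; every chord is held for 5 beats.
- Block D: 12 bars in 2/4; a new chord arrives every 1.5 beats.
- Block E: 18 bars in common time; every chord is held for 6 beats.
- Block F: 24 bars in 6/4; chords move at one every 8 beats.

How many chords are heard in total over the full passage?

A has 96 beats and chords last 6 each, so 16 chords.
B has 12 beats and chords last 1 each, so 12 chords.
C has 40 beats and chords last 5 each, so 8 chords.
D has 24 beats and chords last 1.5 each, so 16 chords.
E has 72 beats and chords last 6 each, so 12 chords.
F has 144 beats and chords last 8 each, so 18 chords.
Total: 16 + 12 + 8 + 16 + 12 + 18 = 82.

82 chords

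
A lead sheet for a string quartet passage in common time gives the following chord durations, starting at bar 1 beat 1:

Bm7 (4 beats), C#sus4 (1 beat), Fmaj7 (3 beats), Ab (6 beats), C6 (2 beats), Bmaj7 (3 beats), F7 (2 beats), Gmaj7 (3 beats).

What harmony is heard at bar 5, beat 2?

Bmaj7

Beat 2 of bar 5 is beat (5−1)×4 + 2 = 18 overall.
Running totals: Bm7 ends at 4, C#sus4 ends at 5, Fmaj7 ends at 8, Ab ends at 14, C6 ends at 16, Bmaj7 ends at 19.
Beat 18 falls within Bmaj7.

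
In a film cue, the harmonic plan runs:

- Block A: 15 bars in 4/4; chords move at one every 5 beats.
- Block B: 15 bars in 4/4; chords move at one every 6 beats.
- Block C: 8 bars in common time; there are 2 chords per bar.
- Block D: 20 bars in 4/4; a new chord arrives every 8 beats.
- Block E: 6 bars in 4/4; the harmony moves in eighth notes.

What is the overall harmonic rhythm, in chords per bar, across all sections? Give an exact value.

A: 15 × 4 = 60 beats ÷ 5 = 12 chords.
B: 15 × 4 = 60 beats ÷ 6 = 10 chords.
C: 8 × 4 = 32 beats ÷ 2 = 16 chords.
D: 20 × 4 = 80 beats ÷ 8 = 10 chords.
E: 6 × 4 = 24 beats ÷ 0.5 = 48 chords.
Overall: 96 chords over 64 bars → 96/64 = 1.5 chords per bar.

1.5 chords per bar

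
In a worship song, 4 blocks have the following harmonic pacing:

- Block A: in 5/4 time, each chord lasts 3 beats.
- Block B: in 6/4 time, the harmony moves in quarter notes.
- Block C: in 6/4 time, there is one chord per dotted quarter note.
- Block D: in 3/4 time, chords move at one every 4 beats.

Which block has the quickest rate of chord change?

Block B

A: each chord is 3 beats in 5/4, so 5/3 per bar.
B: each chord is 1 beat in 6/4, so 6 per bar.
C: each chord is 1.5 beats in 6/4, so 4 per bar.
D: each chord is 4 beats in 3/4, so 0.75 per bar.
Fastest is B at 6 chords/bar.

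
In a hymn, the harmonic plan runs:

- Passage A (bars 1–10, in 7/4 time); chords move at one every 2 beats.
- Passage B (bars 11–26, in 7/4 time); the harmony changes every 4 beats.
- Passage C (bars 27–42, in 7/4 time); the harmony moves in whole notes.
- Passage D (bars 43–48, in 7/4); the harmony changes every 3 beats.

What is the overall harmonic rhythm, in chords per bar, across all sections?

A: 10 bars of 7 beats is 70 beats; at 2 beats each that's 35 chords.
B: 16 bars of 7 beats is 112 beats; at 4 beats each that's 28 chords.
C: 16 bars of 7 beats is 112 beats; at 4 beats each that's 28 chords.
D: 6 bars of 7 beats is 42 beats; at 3 beats each that's 14 chords.
Overall: 105 chords over 48 bars → 105/48 = 35/16 chords per bar.

35/16 chords per bar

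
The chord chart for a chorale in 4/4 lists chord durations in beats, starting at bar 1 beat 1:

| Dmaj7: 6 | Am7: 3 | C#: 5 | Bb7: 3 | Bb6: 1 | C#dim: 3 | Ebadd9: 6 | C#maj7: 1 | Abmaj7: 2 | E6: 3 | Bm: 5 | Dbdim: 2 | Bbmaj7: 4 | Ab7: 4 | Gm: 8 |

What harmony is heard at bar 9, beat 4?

Bm

Beat 4 of bar 9 is beat (9−1)×4 + 4 = 36 overall.
Running totals: Dmaj7 ends at 6, Am7 ends at 9, C# ends at 14, Bb7 ends at 17, Bb6 ends at 18, C#dim ends at 21, Ebadd9 ends at 27, C#maj7 ends at 28, Abmaj7 ends at 30, E6 ends at 33, Bm ends at 38.
Beat 36 falls within Bm.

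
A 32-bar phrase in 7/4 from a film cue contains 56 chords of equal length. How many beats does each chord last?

4 beats

32 bars × 7 beats/bar = 224 beats total.
224 beats ÷ 56 chords = 4 beats per chord.
(That is a whole note.)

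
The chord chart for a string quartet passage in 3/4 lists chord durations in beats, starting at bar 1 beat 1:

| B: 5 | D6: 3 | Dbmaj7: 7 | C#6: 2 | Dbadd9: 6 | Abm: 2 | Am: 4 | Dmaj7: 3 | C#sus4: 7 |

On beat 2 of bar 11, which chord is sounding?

Dmaj7

Beat 2 of bar 11 is beat (11−1)×3 + 2 = 32 overall.
Running totals: B ends at 5, D6 ends at 8, Dbmaj7 ends at 15, C#6 ends at 17, Dbadd9 ends at 23, Abm ends at 25, Am ends at 29, Dmaj7 ends at 32.
Beat 32 falls within Dmaj7.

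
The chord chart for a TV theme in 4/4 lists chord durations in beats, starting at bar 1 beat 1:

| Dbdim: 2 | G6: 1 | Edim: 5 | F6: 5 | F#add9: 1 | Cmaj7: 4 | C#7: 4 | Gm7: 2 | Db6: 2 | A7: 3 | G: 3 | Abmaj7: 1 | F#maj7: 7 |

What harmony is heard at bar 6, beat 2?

Beat 2 of bar 6 is beat (6−1)×4 + 2 = 22 overall.
Running totals: Dbdim ends at 2, G6 ends at 3, Edim ends at 8, F6 ends at 13, F#add9 ends at 14, Cmaj7 ends at 18, C#7 ends at 22.
Beat 22 falls within C#7.

C#7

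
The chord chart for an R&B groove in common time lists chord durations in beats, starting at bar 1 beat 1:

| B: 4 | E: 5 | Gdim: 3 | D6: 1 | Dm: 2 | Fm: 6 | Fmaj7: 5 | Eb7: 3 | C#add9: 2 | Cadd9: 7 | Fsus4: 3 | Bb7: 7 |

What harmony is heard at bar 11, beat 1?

Beat 1 of bar 11 is beat (11−1)×4 + 1 = 41 overall.
Running totals: B ends at 4, E ends at 9, Gdim ends at 12, D6 ends at 13, Dm ends at 15, Fm ends at 21, Fmaj7 ends at 26, Eb7 ends at 29, C#add9 ends at 31, Cadd9 ends at 38, Fsus4 ends at 41.
Beat 41 falls within Fsus4.

Fsus4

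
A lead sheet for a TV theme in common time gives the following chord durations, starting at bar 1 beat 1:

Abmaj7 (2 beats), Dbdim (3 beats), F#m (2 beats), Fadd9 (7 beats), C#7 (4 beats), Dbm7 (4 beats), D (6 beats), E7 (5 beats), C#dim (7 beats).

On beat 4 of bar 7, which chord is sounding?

D

Beat 4 of bar 7 is beat (7−1)×4 + 4 = 28 overall.
Running totals: Abmaj7 ends at 2, Dbdim ends at 5, F#m ends at 7, Fadd9 ends at 14, C#7 ends at 18, Dbm7 ends at 22, D ends at 28.
Beat 28 falls within D.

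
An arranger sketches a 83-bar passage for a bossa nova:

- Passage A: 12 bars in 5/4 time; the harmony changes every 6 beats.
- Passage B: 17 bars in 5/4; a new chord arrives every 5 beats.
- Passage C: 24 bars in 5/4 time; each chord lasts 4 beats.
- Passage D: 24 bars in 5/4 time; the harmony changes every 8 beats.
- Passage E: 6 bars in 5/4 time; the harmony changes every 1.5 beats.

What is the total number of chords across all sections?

92 chords

A: 12 bars × 5 beats = 60 beats; 6 beats/chord → 10 chords.
B: 17 bars × 5 beats = 85 beats; 5 beats/chord → 17 chords.
C: 24 bars × 5 beats = 120 beats; 4 beats/chord → 30 chords.
D: 24 bars × 5 beats = 120 beats; 8 beats/chord → 15 chords.
E: 6 bars × 5 beats = 30 beats; 1.5 beats/chord → 20 chords.
Total: 10 + 17 + 30 + 15 + 20 = 92.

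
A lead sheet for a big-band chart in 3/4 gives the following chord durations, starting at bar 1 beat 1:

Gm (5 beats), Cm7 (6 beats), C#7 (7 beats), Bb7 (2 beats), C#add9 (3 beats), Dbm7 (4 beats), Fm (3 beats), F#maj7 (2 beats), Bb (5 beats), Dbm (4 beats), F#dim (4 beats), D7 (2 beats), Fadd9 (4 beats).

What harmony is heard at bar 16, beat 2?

Beat 2 of bar 16 is beat (16−1)×3 + 2 = 47 overall.
Running totals: Gm ends at 5, Cm7 ends at 11, C#7 ends at 18, Bb7 ends at 20, C#add9 ends at 23, Dbm7 ends at 27, Fm ends at 30, F#maj7 ends at 32, Bb ends at 37, Dbm ends at 41, F#dim ends at 45, D7 ends at 47.
Beat 47 falls within D7.

D7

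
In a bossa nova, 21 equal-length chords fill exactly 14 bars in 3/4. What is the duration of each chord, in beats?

14 bars × 3 beats/bar = 42 beats total.
42 beats ÷ 21 chords = 2 beats per chord.
(That is a half note.)

2 beats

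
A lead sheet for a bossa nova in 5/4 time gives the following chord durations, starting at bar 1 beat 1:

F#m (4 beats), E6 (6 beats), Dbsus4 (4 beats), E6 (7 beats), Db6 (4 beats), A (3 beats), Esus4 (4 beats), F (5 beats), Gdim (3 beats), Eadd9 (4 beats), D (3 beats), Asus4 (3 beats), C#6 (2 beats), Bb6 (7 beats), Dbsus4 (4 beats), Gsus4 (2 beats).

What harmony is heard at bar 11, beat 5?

Beat 5 of bar 11 is beat (11−1)×5 + 5 = 55 overall.
Running totals: F#m ends at 4, E6 ends at 10, Dbsus4 ends at 14, E6 ends at 21, Db6 ends at 25, A ends at 28, Esus4 ends at 32, F ends at 37, Gdim ends at 40, Eadd9 ends at 44, D ends at 47, Asus4 ends at 50, C#6 ends at 52, Bb6 ends at 59.
Beat 55 falls within Bb6.

Bb6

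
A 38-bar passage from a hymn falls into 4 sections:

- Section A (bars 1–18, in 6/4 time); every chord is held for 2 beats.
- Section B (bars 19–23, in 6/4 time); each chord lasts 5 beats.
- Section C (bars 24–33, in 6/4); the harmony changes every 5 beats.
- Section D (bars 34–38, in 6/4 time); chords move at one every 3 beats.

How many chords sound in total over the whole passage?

A: 18 bars × 6 beats = 108 beats; 2 beats/chord → 54 chords.
B: 5 bars × 6 beats = 30 beats; 5 beats/chord → 6 chords.
C: 10 bars × 6 beats = 60 beats; 5 beats/chord → 12 chords.
D: 5 bars × 6 beats = 30 beats; 3 beats/chord → 10 chords.
Total: 54 + 6 + 12 + 10 = 82.

82 chords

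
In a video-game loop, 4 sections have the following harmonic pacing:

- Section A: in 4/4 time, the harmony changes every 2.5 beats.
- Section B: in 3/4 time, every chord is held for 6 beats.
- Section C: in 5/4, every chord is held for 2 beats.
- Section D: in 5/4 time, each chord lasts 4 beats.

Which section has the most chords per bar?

A: each chord is 2.5 beats in 4/4, so 1.6 per bar.
B: each chord is 6 beats in 3/4, so 0.5 per bar.
C: each chord is 2 beats in 5/4, so 2.5 per bar.
D: each chord is 4 beats in 5/4, so 1.25 per bar.
Fastest is C at 2.5 chords/bar.

Section C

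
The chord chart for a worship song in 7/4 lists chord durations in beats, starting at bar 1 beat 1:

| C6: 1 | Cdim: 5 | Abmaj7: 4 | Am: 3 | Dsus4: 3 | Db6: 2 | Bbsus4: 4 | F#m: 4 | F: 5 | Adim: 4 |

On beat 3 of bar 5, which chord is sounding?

Beat 3 of bar 5 is beat (5−1)×7 + 3 = 31 overall.
Running totals: C6 ends at 1, Cdim ends at 6, Abmaj7 ends at 10, Am ends at 13, Dsus4 ends at 16, Db6 ends at 18, Bbsus4 ends at 22, F#m ends at 26, F ends at 31.
Beat 31 falls within F.

F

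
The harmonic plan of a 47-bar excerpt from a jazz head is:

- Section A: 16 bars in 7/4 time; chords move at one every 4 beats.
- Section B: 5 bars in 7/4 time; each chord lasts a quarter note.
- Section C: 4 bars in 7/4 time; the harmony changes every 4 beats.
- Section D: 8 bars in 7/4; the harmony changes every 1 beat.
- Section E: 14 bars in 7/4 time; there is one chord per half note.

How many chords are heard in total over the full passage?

175 chords

A: 16·7 = 112 beats, 112/4 = 28 chords.
B: 5·7 = 35 beats, 35/1 = 35 chords.
C: 4·7 = 28 beats, 28/4 = 7 chords.
D: 8·7 = 56 beats, 56/1 = 56 chords.
E: 14·7 = 98 beats, 98/2 = 49 chords.
Total: 28 + 35 + 7 + 56 + 49 = 175.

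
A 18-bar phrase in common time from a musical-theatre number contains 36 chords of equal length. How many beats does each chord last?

18 bars × 4 beats/bar = 72 beats total.
72 beats ÷ 36 chords = 2 beats per chord.
(That is a half note.)

2 beats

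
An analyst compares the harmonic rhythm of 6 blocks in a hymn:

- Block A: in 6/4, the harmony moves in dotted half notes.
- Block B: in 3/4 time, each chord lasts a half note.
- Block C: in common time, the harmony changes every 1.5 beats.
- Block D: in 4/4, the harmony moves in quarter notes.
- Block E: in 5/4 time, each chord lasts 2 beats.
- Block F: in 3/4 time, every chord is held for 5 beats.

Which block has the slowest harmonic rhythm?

A: each chord is 3 beats in 6/4, so 2 per bar.
B: each chord is 2 beats in 3/4, so 1.5 per bar.
C: each chord is 1.5 beats in 4/4, so 8/3 per bar.
D: each chord is 1 beat in 4/4, so 4 per bar.
E: each chord is 2 beats in 5/4, so 2.5 per bar.
F: each chord is 5 beats in 3/4, so 0.6 per bar.
Slowest is F at 0.6 chords/bar.

Block F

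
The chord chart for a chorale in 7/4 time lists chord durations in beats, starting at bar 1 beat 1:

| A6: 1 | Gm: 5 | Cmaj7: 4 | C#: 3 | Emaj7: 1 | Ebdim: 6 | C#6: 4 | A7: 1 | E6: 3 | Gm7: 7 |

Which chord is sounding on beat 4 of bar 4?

A7

Beat 4 of bar 4 is beat (4−1)×7 + 4 = 25 overall.
Running totals: A6 ends at 1, Gm ends at 6, Cmaj7 ends at 10, C# ends at 13, Emaj7 ends at 14, Ebdim ends at 20, C#6 ends at 24, A7 ends at 25.
Beat 25 falls within A7.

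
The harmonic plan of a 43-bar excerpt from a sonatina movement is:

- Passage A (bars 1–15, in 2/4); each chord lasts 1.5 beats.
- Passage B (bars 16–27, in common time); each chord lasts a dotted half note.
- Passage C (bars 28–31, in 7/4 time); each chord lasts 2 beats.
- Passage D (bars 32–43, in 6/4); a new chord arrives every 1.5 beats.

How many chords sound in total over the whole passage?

98 chords

A has 30 beats and chords last 1.5 each, so 20 chords.
B has 48 beats and chords last 3 each, so 16 chords.
C has 28 beats and chords last 2 each, so 14 chords.
D has 72 beats and chords last 1.5 each, so 48 chords.
Total: 20 + 16 + 14 + 48 = 98.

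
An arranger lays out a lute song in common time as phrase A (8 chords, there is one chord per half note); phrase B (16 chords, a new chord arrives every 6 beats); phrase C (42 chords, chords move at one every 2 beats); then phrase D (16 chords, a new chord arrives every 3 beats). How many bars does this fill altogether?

61 bars

A: 8 × 2 = 16 beats = 4 bars.
B: 16 × 6 = 96 beats = 24 bars.
C: 42 × 2 = 84 beats = 21 bars.
D: 16 × 3 = 48 beats = 12 bars.
Total: 4 + 24 + 21 + 12 = 61 bars.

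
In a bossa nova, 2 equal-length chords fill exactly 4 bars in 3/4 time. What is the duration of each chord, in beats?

6 beats

4 bars × 3 beats/bar = 12 beats total.
12 beats ÷ 2 chords = 6 beats per chord.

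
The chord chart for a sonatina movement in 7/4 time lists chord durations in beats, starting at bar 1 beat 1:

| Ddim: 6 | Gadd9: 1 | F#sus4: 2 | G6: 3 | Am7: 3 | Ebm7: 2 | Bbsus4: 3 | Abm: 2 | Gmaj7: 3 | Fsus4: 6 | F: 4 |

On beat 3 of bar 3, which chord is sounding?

Beat 3 of bar 3 is beat (3−1)×7 + 3 = 17 overall.
Running totals: Ddim ends at 6, Gadd9 ends at 7, F#sus4 ends at 9, G6 ends at 12, Am7 ends at 15, Ebm7 ends at 17.
Beat 17 falls within Ebm7.

Ebm7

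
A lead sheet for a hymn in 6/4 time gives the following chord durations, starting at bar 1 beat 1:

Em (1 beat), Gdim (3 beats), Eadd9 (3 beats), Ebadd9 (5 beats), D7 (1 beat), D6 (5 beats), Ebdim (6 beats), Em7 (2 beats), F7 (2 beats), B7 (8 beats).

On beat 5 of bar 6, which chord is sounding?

Beat 5 of bar 6 is beat (6−1)×6 + 5 = 35 overall.
Running totals: Em ends at 1, Gdim ends at 4, Eadd9 ends at 7, Ebadd9 ends at 12, D7 ends at 13, D6 ends at 18, Ebdim ends at 24, Em7 ends at 26, F7 ends at 28, B7 ends at 36.
Beat 35 falls within B7.

B7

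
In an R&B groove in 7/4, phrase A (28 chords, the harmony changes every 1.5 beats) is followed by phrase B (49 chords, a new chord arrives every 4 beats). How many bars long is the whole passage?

34 bars

A: 28 × 1.5 = 42 beats = 6 bars.
B: 49 × 4 = 196 beats = 28 bars.
Total: 6 + 28 = 34 bars.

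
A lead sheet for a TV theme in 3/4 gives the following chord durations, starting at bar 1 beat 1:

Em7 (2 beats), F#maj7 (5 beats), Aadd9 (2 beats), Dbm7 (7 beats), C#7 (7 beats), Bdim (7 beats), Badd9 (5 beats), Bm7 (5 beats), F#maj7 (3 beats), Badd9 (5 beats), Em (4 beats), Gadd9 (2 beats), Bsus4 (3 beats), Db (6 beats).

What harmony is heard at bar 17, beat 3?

Em

Beat 3 of bar 17 is beat (17−1)×3 + 3 = 51 overall.
Running totals: Em7 ends at 2, F#maj7 ends at 7, Aadd9 ends at 9, Dbm7 ends at 16, C#7 ends at 23, Bdim ends at 30, Badd9 ends at 35, Bm7 ends at 40, F#maj7 ends at 43, Badd9 ends at 48, Em ends at 52.
Beat 51 falls within Em.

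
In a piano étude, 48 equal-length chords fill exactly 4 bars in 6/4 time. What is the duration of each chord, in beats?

0.5 beats

4 bars × 6 beats/bar = 24 beats total.
24 beats ÷ 48 chords = 0.5 beats per chord.
(That is an eighth note.)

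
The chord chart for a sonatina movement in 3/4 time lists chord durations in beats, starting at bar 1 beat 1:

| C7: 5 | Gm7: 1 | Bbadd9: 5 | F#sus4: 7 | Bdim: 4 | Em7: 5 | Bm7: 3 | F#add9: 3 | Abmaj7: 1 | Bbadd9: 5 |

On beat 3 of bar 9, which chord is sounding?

Beat 3 of bar 9 is beat (9−1)×3 + 3 = 27 overall.
Running totals: C7 ends at 5, Gm7 ends at 6, Bbadd9 ends at 11, F#sus4 ends at 18, Bdim ends at 22, Em7 ends at 27.
Beat 27 falls within Em7.

Em7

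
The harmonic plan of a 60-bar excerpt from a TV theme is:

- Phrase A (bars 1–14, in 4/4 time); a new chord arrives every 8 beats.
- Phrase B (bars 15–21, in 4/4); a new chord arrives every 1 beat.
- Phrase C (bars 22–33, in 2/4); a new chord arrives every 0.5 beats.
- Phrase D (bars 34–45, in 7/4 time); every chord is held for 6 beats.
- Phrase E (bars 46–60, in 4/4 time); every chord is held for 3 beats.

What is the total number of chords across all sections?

117 chords

A has 56 beats and chords last 8 each, so 7 chords.
B has 28 beats and chords last 1 each, so 28 chords.
C has 24 beats and chords last 0.5 each, so 48 chords.
D has 84 beats and chords last 6 each, so 14 chords.
E has 60 beats and chords last 3 each, so 20 chords.
Total: 7 + 28 + 48 + 14 + 20 = 117.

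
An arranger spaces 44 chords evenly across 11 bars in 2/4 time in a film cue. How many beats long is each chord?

0.5 beats

11 bars × 2 beats/bar = 22 beats total.
22 beats ÷ 44 chords = 0.5 beats per chord.
(That is an eighth note.)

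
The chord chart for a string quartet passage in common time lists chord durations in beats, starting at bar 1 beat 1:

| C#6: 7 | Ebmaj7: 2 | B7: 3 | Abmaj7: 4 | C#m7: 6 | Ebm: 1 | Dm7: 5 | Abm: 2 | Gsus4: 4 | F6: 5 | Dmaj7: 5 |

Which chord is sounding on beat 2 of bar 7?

Beat 2 of bar 7 is beat (7−1)×4 + 2 = 26 overall.
Running totals: C#6 ends at 7, Ebmaj7 ends at 9, B7 ends at 12, Abmaj7 ends at 16, C#m7 ends at 22, Ebm ends at 23, Dm7 ends at 28.
Beat 26 falls within Dm7.

Dm7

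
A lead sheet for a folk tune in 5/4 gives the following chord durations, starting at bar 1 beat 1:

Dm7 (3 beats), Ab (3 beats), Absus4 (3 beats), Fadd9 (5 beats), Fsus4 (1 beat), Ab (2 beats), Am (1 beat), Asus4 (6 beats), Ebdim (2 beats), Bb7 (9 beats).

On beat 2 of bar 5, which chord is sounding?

Beat 2 of bar 5 is beat (5−1)×5 + 2 = 22 overall.
Running totals: Dm7 ends at 3, Ab ends at 6, Absus4 ends at 9, Fadd9 ends at 14, Fsus4 ends at 15, Ab ends at 17, Am ends at 18, Asus4 ends at 24.
Beat 22 falls within Asus4.

Asus4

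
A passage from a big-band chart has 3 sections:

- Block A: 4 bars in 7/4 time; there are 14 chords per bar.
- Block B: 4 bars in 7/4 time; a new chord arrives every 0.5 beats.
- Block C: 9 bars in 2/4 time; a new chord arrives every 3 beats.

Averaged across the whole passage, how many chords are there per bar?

118/17 chords per bar

A: 4 × 7 = 28 beats ÷ 0.5 = 56 chords.
B: 4 × 7 = 28 beats ÷ 0.5 = 56 chords.
C: 9 × 2 = 18 beats ÷ 3 = 6 chords.
Overall: 118 chords over 17 bars → 118/17 = 118/17 chords per bar.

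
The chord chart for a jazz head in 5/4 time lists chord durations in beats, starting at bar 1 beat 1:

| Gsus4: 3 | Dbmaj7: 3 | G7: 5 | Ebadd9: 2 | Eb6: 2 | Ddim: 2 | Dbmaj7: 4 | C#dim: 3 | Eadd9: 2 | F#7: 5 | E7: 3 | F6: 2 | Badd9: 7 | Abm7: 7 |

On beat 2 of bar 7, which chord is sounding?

E7

Beat 2 of bar 7 is beat (7−1)×5 + 2 = 32 overall.
Running totals: Gsus4 ends at 3, Dbmaj7 ends at 6, G7 ends at 11, Ebadd9 ends at 13, Eb6 ends at 15, Ddim ends at 17, Dbmaj7 ends at 21, C#dim ends at 24, Eadd9 ends at 26, F#7 ends at 31, E7 ends at 34.
Beat 32 falls within E7.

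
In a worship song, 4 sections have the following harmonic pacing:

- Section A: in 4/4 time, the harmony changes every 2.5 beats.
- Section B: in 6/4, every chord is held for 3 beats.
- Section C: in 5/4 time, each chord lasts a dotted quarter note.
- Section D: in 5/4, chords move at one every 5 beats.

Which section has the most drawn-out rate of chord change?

Section D

A: 4 beats/bar ÷ 2.5 beats/chord = 1.6 chords/bar.
B: 6 beats/bar ÷ 3 beats/chord = 2 chords/bar.
C: 5 beats/bar ÷ 1.5 beats/chord = 10/3 chords/bar.
D: 5 beats/bar ÷ 5 beats/chord = 1 chord/bar.
Slowest is D at 1 chords/bar.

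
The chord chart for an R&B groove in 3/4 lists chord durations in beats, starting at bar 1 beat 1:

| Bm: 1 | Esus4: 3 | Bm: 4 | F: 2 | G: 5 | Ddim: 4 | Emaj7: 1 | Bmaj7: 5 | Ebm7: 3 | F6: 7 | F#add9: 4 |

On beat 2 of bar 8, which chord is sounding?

Bmaj7

Beat 2 of bar 8 is beat (8−1)×3 + 2 = 23 overall.
Running totals: Bm ends at 1, Esus4 ends at 4, Bm ends at 8, F ends at 10, G ends at 15, Ddim ends at 19, Emaj7 ends at 20, Bmaj7 ends at 25.
Beat 23 falls within Bmaj7.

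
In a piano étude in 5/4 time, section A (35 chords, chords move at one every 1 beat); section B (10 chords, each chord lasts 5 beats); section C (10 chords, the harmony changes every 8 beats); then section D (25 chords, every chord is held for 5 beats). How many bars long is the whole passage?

A: 35 × 1 = 35 beats = 7 bars.
B: 10 × 5 = 50 beats = 10 bars.
C: 10 × 8 = 80 beats = 16 bars.
D: 25 × 5 = 125 beats = 25 bars.
Total: 7 + 10 + 16 + 25 = 58 bars.

58 bars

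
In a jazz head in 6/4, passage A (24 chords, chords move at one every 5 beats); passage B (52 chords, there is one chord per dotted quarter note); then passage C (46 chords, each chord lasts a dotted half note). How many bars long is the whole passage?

56 bars

A: 24 × 5 = 120 beats = 20 bars.
B: 52 × 1.5 = 78 beats = 13 bars.
C: 46 × 3 = 138 beats = 23 bars.
Total: 20 + 13 + 23 = 56 bars.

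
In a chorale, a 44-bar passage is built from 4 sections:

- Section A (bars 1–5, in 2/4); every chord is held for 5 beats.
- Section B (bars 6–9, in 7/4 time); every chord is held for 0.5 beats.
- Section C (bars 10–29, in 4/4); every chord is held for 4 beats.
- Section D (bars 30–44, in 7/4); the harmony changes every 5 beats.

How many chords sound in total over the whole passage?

A: 5·2 = 10 beats, 10/5 = 2 chords.
B: 4·7 = 28 beats, 28/0.5 = 56 chords.
C: 20·4 = 80 beats, 80/4 = 20 chords.
D: 15·7 = 105 beats, 105/5 = 21 chords.
Total: 2 + 56 + 20 + 21 = 99.

99 chords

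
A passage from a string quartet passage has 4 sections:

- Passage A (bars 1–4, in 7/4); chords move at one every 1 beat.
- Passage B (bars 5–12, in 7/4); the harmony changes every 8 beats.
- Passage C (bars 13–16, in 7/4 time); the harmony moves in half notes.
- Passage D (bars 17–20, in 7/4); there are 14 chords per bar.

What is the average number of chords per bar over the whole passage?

5.25 chords per bar

A: 4 bars of 7 beats is 28 beats; at 1 beat each that's 28 chords.
B: 8 bars of 7 beats is 56 beats; at 8 beats each that's 7 chords.
C: 4 bars of 7 beats is 28 beats; at 2 beats each that's 14 chords.
D: 4 bars of 7 beats is 28 beats; at 0.5 beats each that's 56 chords.
Overall: 105 chords over 20 bars → 105/20 = 5.25 chords per bar.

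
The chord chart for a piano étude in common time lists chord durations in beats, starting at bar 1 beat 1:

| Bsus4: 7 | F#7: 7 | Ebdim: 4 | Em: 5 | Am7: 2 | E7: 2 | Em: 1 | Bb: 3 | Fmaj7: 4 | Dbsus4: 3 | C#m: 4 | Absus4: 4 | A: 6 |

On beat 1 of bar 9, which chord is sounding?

Beat 1 of bar 9 is beat (9−1)×4 + 1 = 33 overall.
Running totals: Bsus4 ends at 7, F#7 ends at 14, Ebdim ends at 18, Em ends at 23, Am7 ends at 25, E7 ends at 27, Em ends at 28, Bb ends at 31, Fmaj7 ends at 35.
Beat 33 falls within Fmaj7.

Fmaj7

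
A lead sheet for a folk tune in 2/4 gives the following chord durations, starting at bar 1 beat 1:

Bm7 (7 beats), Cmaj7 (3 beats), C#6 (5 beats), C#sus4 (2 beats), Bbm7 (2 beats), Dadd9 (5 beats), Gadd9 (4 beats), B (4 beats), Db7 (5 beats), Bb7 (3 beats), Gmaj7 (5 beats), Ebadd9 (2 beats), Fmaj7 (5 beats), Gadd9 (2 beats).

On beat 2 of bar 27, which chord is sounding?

Beat 2 of bar 27 is beat (27−1)×2 + 2 = 54 overall.
Running totals: Bm7 ends at 7, Cmaj7 ends at 10, C#6 ends at 15, C#sus4 ends at 17, Bbm7 ends at 19, Dadd9 ends at 24, Gadd9 ends at 28, B ends at 32, Db7 ends at 37, Bb7 ends at 40, Gmaj7 ends at 45, Ebadd9 ends at 47, Fmaj7 ends at 52, Gadd9 ends at 54.
Beat 54 falls within Gadd9.

Gadd9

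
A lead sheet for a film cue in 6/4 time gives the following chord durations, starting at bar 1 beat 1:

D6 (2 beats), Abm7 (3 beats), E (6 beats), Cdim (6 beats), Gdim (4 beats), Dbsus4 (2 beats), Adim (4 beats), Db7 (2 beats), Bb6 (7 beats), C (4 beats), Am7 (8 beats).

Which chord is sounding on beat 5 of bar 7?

Am7

Beat 5 of bar 7 is beat (7−1)×6 + 5 = 41 overall.
Running totals: D6 ends at 2, Abm7 ends at 5, E ends at 11, Cdim ends at 17, Gdim ends at 21, Dbsus4 ends at 23, Adim ends at 27, Db7 ends at 29, Bb6 ends at 36, C ends at 40, Am7 ends at 48.
Beat 41 falls within Am7.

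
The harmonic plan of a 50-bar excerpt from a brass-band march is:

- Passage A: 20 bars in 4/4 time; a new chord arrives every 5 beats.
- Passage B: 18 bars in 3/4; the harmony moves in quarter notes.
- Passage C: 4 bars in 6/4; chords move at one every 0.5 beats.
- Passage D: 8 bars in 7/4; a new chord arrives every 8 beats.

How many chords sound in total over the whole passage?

A: 20 bars × 4 beats = 80 beats; 5 beats/chord → 16 chords.
B: 18 bars × 3 beats = 54 beats; 1 beat/chord → 54 chords.
C: 4 bars × 6 beats = 24 beats; 0.5 beats/chord → 48 chords.
D: 8 bars × 7 beats = 56 beats; 8 beats/chord → 7 chords.
Total: 16 + 54 + 48 + 7 = 125.

125 chords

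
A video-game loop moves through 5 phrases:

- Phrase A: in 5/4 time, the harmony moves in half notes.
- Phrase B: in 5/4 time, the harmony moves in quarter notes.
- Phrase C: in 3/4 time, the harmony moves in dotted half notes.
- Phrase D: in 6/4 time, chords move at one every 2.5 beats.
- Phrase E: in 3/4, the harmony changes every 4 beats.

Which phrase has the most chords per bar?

A: each chord is 2 beats in 5/4, so 2.5 per bar.
B: each chord is 1 beat in 5/4, so 5 per bar.
C: each chord is 3 beats in 3/4, so 1 per bar.
D: each chord is 2.5 beats in 6/4, so 2.4 per bar.
E: each chord is 4 beats in 3/4, so 0.75 per bar.
Fastest is B at 5 chords/bar.

Phrase B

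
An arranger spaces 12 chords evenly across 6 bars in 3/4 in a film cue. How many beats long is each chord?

1.5 beats

6 bars × 3 beats/bar = 18 beats total.
18 beats ÷ 12 chords = 1.5 beats per chord.
(That is a dotted quarter note.)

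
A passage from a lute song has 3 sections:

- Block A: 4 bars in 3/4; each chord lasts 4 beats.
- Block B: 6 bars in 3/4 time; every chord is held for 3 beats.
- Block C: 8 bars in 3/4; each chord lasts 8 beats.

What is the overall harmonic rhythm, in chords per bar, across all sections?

A: 4 bars of 3 beats is 12 beats; at 4 beats each that's 3 chords.
B: 6 bars of 3 beats is 18 beats; at 3 beats each that's 6 chords.
C: 8 bars of 3 beats is 24 beats; at 8 beats each that's 3 chords.
Overall: 12 chords over 18 bars → 12/18 = 2/3 chords per bar.

2/3 chords per bar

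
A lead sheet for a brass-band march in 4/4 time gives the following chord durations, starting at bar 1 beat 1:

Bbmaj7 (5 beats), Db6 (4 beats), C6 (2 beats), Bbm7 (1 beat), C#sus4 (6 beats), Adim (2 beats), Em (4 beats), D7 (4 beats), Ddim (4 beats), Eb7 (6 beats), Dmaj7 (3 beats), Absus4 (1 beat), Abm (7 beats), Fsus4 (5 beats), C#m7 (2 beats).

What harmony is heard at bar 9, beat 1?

Beat 1 of bar 9 is beat (9−1)×4 + 1 = 33 overall.
Running totals: Bbmaj7 ends at 5, Db6 ends at 9, C6 ends at 11, Bbm7 ends at 12, C#sus4 ends at 18, Adim ends at 20, Em ends at 24, D7 ends at 28, Ddim ends at 32, Eb7 ends at 38.
Beat 33 falls within Eb7.

Eb7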